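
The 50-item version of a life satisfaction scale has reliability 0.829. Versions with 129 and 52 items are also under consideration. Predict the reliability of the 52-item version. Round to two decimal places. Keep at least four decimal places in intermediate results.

The 129-item form is not needed; work directly from the 50-item form with n = 52/50 = 1.0400.
r_{52} = n·r / (1 + (n − 1)·r) = 0.8622 / 1.0332 ≈ 0.8345

0.83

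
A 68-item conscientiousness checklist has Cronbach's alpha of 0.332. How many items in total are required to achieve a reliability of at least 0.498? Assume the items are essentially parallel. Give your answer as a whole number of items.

n = [0.498 × 0.668] / [0.332 × 0.502]
  = 0.332664 / 0.166664 = 1.9960
Items needed = n × 68 = 1.9960 × 68 ≈ 135.73 → round up to 136

136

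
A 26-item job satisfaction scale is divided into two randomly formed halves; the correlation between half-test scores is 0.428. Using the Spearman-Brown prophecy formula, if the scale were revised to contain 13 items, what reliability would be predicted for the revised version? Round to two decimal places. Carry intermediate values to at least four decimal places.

Full-test reliability from the split-half r: r_full = 2(0.428)/(1 + 0.428) = 0.5994
Length factor from 26 to 13 items: n = 13/26 = 0.5000
r_new = n·r_full / (1 + (n − 1)·r_full) = 0.2997 / 0.7003 ≈ 0.4280

0.43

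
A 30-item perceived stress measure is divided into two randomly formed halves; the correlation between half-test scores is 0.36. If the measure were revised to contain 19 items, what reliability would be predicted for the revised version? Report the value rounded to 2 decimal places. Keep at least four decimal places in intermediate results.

First correct the split-half correlation to full-test reliability: r_full = 2 × 0.36 / (1 + 0.36) ≈ 0.5294
Length factor from 30 to 19 items: n = 19/30 = 0.6333
r_new = n·r_full / (1 + (n − 1)·r_full) = 0.3353 / 0.8059 ≈ 0.4161

0.42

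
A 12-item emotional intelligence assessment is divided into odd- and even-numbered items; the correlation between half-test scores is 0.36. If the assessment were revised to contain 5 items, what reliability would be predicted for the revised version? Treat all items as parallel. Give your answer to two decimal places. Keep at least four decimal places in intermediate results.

0.32

Spearman-Brown correction (n = 2): r_full = 2·0.36/(1 + 0.36) = 0.5294
Then adjust to 5 items: n = 5/12 = 0.4167
r_new = n·r_full / (1 + (n − 1)·r_full) = 0.2206 / 0.6912 ≈ 0.3192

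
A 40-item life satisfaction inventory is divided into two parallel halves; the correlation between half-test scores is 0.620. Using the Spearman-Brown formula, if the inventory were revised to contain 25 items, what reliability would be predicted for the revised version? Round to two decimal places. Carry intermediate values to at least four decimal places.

0.67

Spearman-Brown correction (n = 2): r_full = 2·0.620/(1 + 0.620) = 0.7654
Length factor from 40 to 25 items: n = 25/40 = 0.6250
r_new = n·r_full / (1 + (n − 1)·r_full) = 0.4784 / 0.7130 ≈ 0.6710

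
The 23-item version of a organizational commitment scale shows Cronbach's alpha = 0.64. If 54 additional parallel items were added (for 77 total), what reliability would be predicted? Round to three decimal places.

0.856

Length ratio n = 77/23 = 3.3478
Spearman-Brown: r_new = n·r / (1 + (n − 1)·r)
r_new = (3.3478 × 0.64) / (1 + (3.3478 − 1) × 0.64)
r_new = 2.1426 / 2.5026 ≈ 0.8561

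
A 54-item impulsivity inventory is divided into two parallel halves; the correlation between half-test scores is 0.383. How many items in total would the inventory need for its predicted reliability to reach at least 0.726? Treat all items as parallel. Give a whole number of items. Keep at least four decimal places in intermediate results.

Corrected full-test reliability: r_full = 2 × 0.383 / (1 + 0.383) ≈ 0.5539
n = r_tgt(1 − r_full) / [r_full(1 − r_tgt)] = 0.726 × 0.4461 / (0.5539 × 0.274) ≈ 2.1340
Items = 2.1340 × 54 ≈ 115.24 → 116

116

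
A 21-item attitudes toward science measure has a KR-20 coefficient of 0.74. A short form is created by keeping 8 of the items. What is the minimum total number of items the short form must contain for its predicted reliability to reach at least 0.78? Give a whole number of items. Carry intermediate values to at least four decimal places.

First, r for the 8-item form: n = 8/21 = 0.3810, so r_8 = 0.3810·0.74/(1 + (0.3810 − 1)·0.74) = 0.5202
Length factor from the short form to reach 0.78: n' = 0.78(1 − 0.5202) / [0.5202(1 − 0.78)] ≈ 3.2701
Items = 3.2701 × 8 ≈ 26.16 → 27

27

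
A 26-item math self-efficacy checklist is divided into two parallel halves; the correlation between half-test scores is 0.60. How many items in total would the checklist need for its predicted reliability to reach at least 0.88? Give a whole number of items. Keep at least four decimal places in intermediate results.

r_full = 2(0.60)/(1 + 0.60) = 0.7500
Solve Spearman-Brown for n: n = 0.88(1 − 0.7500) / [0.7500(1 − 0.88)] = 2.4444
Required items = 2.4444 × 26 = 63.55, so 64 items.

64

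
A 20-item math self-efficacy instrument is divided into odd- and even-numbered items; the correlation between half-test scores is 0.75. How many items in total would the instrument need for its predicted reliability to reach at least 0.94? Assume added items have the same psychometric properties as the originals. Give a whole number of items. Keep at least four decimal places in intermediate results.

53

r_full = 2(0.75)/(1 + 0.75) = 0.8571
Solve Spearman-Brown for n: n = 0.94(1 − 0.8571) / [0.8571(1 − 0.94)] = 2.6120
Items = 2.6120 × 20 ≈ 52.24 → 53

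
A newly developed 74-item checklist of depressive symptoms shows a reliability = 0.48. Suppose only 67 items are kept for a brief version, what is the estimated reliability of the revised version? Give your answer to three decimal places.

n = 67/74 = 0.9054
Apply the Spearman-Brown prophecy formula, r' = nr / [1 + (n − 1)r]:
r_new = 0.9054·0.48 / [1 + (0.9054 − 1)·0.48]
r_new = 0.4346 / 0.9546 ≈ 0.4553

0.455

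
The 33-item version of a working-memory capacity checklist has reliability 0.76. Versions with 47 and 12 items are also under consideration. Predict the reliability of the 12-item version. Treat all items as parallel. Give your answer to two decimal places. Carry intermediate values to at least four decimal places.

The 47-item form is not needed; work directly from the 33-item form with n = 12/33 = 0.3636.
r_{12} = n·r / (1 + (n − 1)·r) = 0.2763 / 0.5163 ≈ 0.5352

0.54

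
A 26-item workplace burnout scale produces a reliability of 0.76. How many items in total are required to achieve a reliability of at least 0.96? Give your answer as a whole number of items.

n = 0.96(1 − 0.76) / [0.76(1 − 0.96)]
  = 0.2304 / 0.0304 = 7.5789
7.5789 × 26 = 197.05 → 198 items

198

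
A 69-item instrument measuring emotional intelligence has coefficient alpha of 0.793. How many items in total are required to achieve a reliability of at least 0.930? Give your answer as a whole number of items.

240

n = 0.930(1 − 0.793) / [0.793(1 − 0.930)]
  = 0.192510 / 0.055510 = 3.4680
3.4680 × 69 = 239.29 → 240 items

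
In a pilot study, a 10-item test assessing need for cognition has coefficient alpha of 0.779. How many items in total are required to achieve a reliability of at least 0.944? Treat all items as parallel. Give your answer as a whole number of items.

Rearranging the Spearman-Brown formula for n,
n = r*(1 − r) / [ r (1 − r*) ]
n = [0.944 × 0.221] / [0.779 × 0.056]
  = 0.208624 / 0.043624 = 4.7823
4.7823 × 10 = 47.82 → 48 items

48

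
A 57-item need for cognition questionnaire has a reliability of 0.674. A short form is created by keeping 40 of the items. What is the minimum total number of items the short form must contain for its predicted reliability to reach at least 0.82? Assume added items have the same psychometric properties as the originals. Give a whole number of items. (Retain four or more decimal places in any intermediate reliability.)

126

Short-form reliability: n = 40/57 = 0.7018; r_40 = n·r/(1+(n−1)r) ≈ 0.5920
Then solve for n' with r_old = 0.5920, r_target = 0.82: n' = 0.82(1 − 0.5920)/[0.5920(1 − 0.82)] = 3.1396
Items = 3.1396 × 40 ≈ 125.58 → 126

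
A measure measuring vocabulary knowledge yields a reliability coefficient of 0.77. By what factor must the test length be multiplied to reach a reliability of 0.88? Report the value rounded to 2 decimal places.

Spearman-Brown solved for the length factor n:
n = r*(1 − r) / [ r (1 − r*) ]
n = 0.88 × (1 − 0.77) / [ 0.77 × (1 − 0.88) ]
n = 0.2024 / 0.0924 ≈ 2.1905

2.19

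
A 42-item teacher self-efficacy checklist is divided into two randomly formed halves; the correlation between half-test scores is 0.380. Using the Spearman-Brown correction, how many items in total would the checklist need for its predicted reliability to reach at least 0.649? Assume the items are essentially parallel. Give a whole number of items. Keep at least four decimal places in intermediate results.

r_full = 2(0.380)/(1 + 0.380) = 0.5507
n = r_tgt(1 − r_full) / [r_full(1 − r_tgt)] = 0.649 × 0.4493 / (0.5507 × 0.351) ≈ 1.5085
Items = 1.5085 × 42 ≈ 63.36 → 64

64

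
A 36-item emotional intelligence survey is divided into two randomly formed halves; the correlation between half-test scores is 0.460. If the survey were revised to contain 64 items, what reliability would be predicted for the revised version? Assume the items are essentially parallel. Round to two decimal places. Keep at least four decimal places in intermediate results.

0.75

Spearman-Brown correction (n = 2): r_full = 2·0.460/(1 + 0.460) = 0.6301
Length factor from 36 to 64 items: n = 64/36 = 1.7778
r_new = n·r_full / (1 + (n − 1)·r_full) = 1.1202 / 1.4901 ≈ 0.7518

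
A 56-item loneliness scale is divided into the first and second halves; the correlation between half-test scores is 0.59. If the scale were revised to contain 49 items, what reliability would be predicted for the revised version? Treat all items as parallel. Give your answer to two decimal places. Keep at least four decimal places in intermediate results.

0.72

First correct the split-half correlation to full-test reliability: r_full = 2 × 0.59 / (1 + 0.59) ≈ 0.7421
Length factor from 56 to 49 items: n = 49/56 = 0.8750
r_new = n·r_full / (1 + (n − 1)·r_full) = 0.6493 / 0.9072 ≈ 0.7157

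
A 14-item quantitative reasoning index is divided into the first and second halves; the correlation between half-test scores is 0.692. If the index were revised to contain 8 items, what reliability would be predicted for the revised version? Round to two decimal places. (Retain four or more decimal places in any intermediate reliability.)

Full-test reliability from the split-half r: r_full = 2(0.692)/(1 + 0.692) = 0.8180
Length factor from 14 to 8 items: n = 8/14 = 0.5714
r_new = n·r_full / (1 + (n − 1)·r_full) = 0.4674 / 0.6494 ≈ 0.7197

0.72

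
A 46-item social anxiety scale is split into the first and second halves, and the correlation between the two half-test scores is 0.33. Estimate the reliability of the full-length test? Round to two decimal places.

0.50

Each half is half the length of the full test, so the full test is n = 2 times a half.
r_full = 2r_hh / (1 + r_hh) = 2 × 0.33 / (1 + 0.33)
       = 0.6600 / 1.3300 = 0.4962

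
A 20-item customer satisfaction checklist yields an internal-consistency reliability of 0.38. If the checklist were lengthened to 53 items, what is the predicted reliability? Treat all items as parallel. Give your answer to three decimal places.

Length ratio n = 53/20 = 2.65
r_new = 2.65·0.38 / [1 + (2.65 − 1)·0.38]
     = 1.0070 / 1.6270 = 0.6189

0.619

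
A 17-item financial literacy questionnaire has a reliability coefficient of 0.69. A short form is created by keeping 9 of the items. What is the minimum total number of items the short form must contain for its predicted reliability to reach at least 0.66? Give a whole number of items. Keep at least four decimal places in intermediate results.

15

First, r for the 9-item form: n = 9/17 = 0.5294, so r_9 = 0.5294·0.69/(1 + (0.5294 − 1)·0.69) = 0.5409
Then solve for n' with r_old = 0.5409, r_target = 0.66: n' = 0.66(1 − 0.5409)/[0.5409(1 − 0.66)] = 1.6476
Total items = 1.6476 × 9 = 14.83, rounded up to 15.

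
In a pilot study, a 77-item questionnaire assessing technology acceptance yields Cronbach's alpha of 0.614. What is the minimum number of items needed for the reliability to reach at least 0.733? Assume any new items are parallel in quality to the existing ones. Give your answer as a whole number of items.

n = 0.733(1 − 0.614) / [0.614(1 − 0.733)]
  = 0.282938 / 0.163938 = 1.7259
1.7259 × 77 = 132.89 → 133 items

133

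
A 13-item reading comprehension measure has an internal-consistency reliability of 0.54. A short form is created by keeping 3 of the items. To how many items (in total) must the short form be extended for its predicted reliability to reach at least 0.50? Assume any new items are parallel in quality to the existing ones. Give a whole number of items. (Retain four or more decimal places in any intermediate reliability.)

12

Short-form reliability: n = 3/13 = 0.2308; r_3 = n·r/(1+(n−1)r) ≈ 0.2132
Length factor from the short form to reach 0.50: n' = 0.50(1 − 0.2132) / [0.2132(1 − 0.50)] ≈ 3.6904
Items = 3.6904 × 3 ≈ 11.07 → 12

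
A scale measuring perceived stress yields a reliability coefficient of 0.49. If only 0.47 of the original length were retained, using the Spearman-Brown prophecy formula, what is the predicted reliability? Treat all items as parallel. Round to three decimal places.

0.311

Apply the Spearman-Brown prophecy formula, r' = nr / [1 + (n − 1)r]:
r_new = (0.47 × 0.49) / (1 + (0.47 − 1) × 0.49)
r_new = 0.2303 / 0.7403 ≈ 0.3111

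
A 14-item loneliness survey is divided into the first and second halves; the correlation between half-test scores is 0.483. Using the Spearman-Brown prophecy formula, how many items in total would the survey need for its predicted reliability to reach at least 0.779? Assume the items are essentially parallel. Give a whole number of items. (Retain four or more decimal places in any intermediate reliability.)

r_full = 2(0.483)/(1 + 0.483) = 0.6514
n = r_tgt(1 − r_full) / [r_full(1 − r_tgt)] = 0.779 × 0.3486 / (0.6514 × 0.221) ≈ 1.8864
Items = 1.8864 × 14 ≈ 26.41 → 27

27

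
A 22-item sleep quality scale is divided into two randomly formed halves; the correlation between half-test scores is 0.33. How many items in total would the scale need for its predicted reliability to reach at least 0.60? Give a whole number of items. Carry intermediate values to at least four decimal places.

34

Corrected full-test reliability: r_full = 2 × 0.33 / (1 + 0.33) ≈ 0.4962
Solve Spearman-Brown for n: n = 0.60(1 − 0.4962) / [0.4962(1 − 0.60)] = 1.5230
Items = 1.5230 × 22 ≈ 33.51 → 34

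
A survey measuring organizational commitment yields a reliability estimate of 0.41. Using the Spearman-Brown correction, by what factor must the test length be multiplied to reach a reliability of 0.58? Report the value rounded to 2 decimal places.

1.99

Invert Spearman-Brown to solve for n:
n = r*(1 − r) / [ r (1 − r*) ]
n = 0.58 × (1 − 0.41) / [ 0.41 × (1 − 0.58) ]
n = 0.3422 / 0.1722 ≈ 1.9872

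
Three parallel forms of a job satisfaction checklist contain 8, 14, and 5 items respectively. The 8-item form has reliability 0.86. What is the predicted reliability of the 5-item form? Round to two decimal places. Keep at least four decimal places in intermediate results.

0.79

The 14-item form is not needed; work directly from the 8-item form with n = 5/8 = 0.6250.
r_{5} = n·r / (1 + (n − 1)·r) = 0.5375 / 0.6775 ≈ 0.7934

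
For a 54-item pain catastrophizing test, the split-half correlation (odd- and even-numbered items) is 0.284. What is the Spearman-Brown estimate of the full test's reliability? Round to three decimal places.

0.442

Apply the Spearman-Brown correction with n = 2:
r_full = 2r_hh / (1 + r_hh) = 2 × 0.284 / (1 + 0.284)
       = 0.5680 / 1.2840 = 0.4424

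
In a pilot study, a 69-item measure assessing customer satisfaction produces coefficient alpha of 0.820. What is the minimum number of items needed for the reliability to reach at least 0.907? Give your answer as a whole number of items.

Spearman-Brown solved for the length factor n:
n = r*(1 − r) / [ r (1 − r*) ]
n = [0.907 × 0.180] / [0.820 × 0.093]
n = 0.163260 / 0.076260 ≈ 2.1408
So the test needs 2.1408 × 69 ≈ 147.72 items; rounding up, 148.

148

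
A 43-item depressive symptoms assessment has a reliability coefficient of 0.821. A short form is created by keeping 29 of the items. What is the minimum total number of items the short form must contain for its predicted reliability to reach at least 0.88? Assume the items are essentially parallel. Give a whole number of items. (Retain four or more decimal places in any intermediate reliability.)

69

Short-form reliability: n = 29/43 = 0.6744; r_29 = n·r/(1+(n−1)r) ≈ 0.7557
Then solve for n' with r_old = 0.7557, r_target = 0.88: n' = 0.88(1 − 0.7557)/[0.7557(1 − 0.88)] = 2.3707
Items = 2.3707 × 29 ≈ 68.75 → 69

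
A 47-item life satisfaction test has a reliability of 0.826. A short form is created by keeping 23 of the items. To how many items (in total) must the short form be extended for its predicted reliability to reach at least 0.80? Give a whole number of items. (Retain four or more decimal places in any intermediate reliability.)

First, r for the 23-item form: n = 23/47 = 0.4894, so r_23 = 0.4894·0.826/(1 + (0.4894 − 1)·0.826) = 0.6991
Length factor from the short form to reach 0.80: n' = 0.80(1 − 0.6991) / [0.6991(1 − 0.80)] ≈ 1.7216
Total items = 1.7216 × 23 = 39.60, rounded up to 40.

40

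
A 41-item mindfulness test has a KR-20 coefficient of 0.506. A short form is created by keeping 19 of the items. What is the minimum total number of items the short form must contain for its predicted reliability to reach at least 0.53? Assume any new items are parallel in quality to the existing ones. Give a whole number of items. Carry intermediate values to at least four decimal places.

First, r for the 19-item form: n = 19/41 = 0.4634, so r_19 = 0.4634·0.506/(1 + (0.4634 − 1)·0.506) = 0.3219
Then solve for n' with r_old = 0.3219, r_target = 0.53: n' = 0.53(1 − 0.3219)/[0.3219(1 − 0.53)] = 2.3755
Total items = 2.3755 × 19 = 45.13, rounded up to 46.

46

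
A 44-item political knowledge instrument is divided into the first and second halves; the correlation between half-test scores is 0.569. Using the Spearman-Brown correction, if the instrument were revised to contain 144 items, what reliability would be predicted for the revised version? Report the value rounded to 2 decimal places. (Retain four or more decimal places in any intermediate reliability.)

0.90

First correct the split-half correlation to full-test reliability: r_full = 2 × 0.569 / (1 + 0.569) ≈ 0.7253
Length factor from 44 to 144 items: n = 144/44 = 3.2727
r_new = n·r_full / (1 + (n − 1)·r_full) = 2.3737 / 2.6484 ≈ 0.8963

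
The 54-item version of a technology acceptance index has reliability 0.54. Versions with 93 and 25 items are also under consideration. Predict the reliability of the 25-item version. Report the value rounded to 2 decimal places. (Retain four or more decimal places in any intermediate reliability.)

The 93-item form is not needed; work directly from the 54-item form with n = 25/54 = 0.4630.
r_{25} = n·r / (1 + (n − 1)·r) = 0.2500 / 0.7100 ≈ 0.3521

0.35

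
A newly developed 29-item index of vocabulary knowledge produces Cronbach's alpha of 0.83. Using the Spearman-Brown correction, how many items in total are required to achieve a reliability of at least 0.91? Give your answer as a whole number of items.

61

Rearranging the Spearman-Brown formula for n,
n = r_target (1 − r_old) / [ r_old (1 − r_target) ]
n = 0.91(1 − 0.83) / [0.83(1 − 0.91)]
  = 0.1547 / 0.0747 = 2.0710
So the test needs 2.0710 × 29 ≈ 60.06 items; rounding up, 61.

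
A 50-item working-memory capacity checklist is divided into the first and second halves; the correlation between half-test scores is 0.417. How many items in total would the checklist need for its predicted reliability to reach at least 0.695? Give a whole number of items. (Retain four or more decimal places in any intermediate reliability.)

Corrected full-test reliability: r_full = 2 × 0.417 / (1 + 0.417) ≈ 0.5886
n = r_tgt(1 − r_full) / [r_full(1 − r_tgt)] = 0.695 × 0.4114 / (0.5886 × 0.305) ≈ 1.5927
Items = 1.5927 × 50 ≈ 79.64 → 80

80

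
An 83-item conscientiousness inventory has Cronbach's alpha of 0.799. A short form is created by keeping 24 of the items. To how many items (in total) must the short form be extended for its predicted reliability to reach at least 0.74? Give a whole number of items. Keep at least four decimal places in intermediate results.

60

First, r for the 24-item form: n = 24/83 = 0.2892, so r_24 = 0.2892·0.799/(1 + (0.2892 − 1)·0.799) = 0.5348
Length factor from the short form to reach 0.74: n' = 0.74(1 − 0.5348) / [0.5348(1 − 0.74)] ≈ 2.4757
Total items = 2.4757 × 24 = 59.42, rounded up to 60.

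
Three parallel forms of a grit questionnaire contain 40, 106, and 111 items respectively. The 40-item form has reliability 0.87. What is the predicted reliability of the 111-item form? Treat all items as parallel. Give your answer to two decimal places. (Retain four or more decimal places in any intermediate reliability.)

Only the ratio of lengths matters: n = 111/40 = 2.7750
r_{111} = n·r / (1 + (n − 1)·r) = 2.4143 / 2.5442 ≈ 0.9489

0.95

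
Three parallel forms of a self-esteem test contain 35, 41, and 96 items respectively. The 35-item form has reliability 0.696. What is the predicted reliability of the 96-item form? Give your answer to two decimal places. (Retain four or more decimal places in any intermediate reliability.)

0.86

The 41-item form is not needed; work directly from the 35-item form with n = 96/35 = 2.7429.
r_{96} = n·r / (1 + (n − 1)·r) = 1.9091 / 2.2131 ≈ 0.8626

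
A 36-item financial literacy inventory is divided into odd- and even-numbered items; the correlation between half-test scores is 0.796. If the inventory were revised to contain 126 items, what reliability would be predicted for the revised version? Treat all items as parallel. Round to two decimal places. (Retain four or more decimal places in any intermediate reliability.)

First correct the split-half correlation to full-test reliability: r_full = 2 × 0.796 / (1 + 0.796) ≈ 0.8864
Then adjust to 126 items: n = 126/36 = 3.5000
r_new = n·r_full / (1 + (n − 1)·r_full) = 3.1024 / 3.2160 ≈ 0.9647

0.96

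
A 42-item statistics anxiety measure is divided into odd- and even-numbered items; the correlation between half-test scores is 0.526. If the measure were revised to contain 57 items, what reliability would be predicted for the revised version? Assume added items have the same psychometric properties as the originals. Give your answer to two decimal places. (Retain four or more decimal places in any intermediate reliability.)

0.75

Full-test reliability from the split-half r: r_full = 2(0.526)/(1 + 0.526) = 0.6894
Length factor from 42 to 57 items: n = 57/42 = 1.3571
r_new = n·r_full / (1 + (n − 1)·r_full) = 0.9356 / 1.2462 ≈ 0.7508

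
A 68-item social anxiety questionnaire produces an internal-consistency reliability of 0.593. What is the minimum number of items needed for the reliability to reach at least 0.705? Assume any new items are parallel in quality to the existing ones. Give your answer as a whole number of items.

112

Spearman-Brown solved for the length factor n:
n = r_target (1 − r_old) / [ r_old (1 − r_target) ]
n = [0.705 × 0.407] / [0.593 × 0.295]
  = 0.286935 / 0.174935 = 1.6402
So the test needs 1.6402 × 68 ≈ 111.53 items; rounding up, 112.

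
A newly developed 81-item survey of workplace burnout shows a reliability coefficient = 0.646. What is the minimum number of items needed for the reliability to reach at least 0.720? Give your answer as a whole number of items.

115

Invert Spearman-Brown to solve for n:
n = r_target (1 − r_old) / [ r_old (1 − r_target) ]
n = 0.720 × (1 − 0.646) / [ 0.646 × (1 − 0.720) ]
n = 0.254880 / 0.180880 ≈ 1.4091
So the test needs 1.4091 × 81 ≈ 114.14 items; rounding up, 115.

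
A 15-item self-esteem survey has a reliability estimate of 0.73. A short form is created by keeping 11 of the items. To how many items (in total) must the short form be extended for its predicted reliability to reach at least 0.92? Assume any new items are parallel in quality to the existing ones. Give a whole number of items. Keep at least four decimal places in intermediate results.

Short-form reliability: n = 11/15 = 0.7333; r_11 = n·r/(1+(n−1)r) ≈ 0.6647
Length factor from the short form to reach 0.92: n' = 0.92(1 − 0.6647) / [0.6647(1 − 0.92)] ≈ 5.8010
Total items = 5.8010 × 11 = 63.81, rounded up to 64.

64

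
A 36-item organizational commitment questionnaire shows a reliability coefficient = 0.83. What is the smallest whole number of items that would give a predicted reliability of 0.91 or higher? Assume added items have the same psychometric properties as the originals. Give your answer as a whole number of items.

Spearman-Brown solved for the length factor n:
n = r*(1 − r) / [ r (1 − r*) ]
n = 0.91(1 − 0.83) / [0.83(1 − 0.91)]
  = 0.1547 / 0.0747 = 2.0710
So the test needs 2.0710 × 36 ≈ 74.56 items; rounding up, 75.

75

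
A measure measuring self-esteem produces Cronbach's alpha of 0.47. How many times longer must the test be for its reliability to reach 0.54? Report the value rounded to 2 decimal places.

1.32

n = 0.54 × (1 − 0.47) / [ 0.47 × (1 − 0.54) ]
  = 0.2862 / 0.2162 = 1.3238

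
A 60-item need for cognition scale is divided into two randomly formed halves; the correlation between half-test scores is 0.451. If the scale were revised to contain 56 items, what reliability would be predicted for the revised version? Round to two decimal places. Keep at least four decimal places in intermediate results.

Spearman-Brown correction (n = 2): r_full = 2·0.451/(1 + 0.451) = 0.6216
Length factor from 60 to 56 items: n = 56/60 = 0.9333
r_new = n·r_full / (1 + (n − 1)·r_full) = 0.5801 / 0.9585 ≈ 0.6052

0.61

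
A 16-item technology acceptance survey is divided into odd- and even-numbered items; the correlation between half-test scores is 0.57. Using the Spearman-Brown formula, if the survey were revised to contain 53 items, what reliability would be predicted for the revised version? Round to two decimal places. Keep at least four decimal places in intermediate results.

Spearman-Brown correction (n = 2): r_full = 2·0.57/(1 + 0.57) = 0.7261
Length factor from 16 to 53 items: n = 53/16 = 3.3125
r_new = n·r_full / (1 + (n − 1)·r_full) = 2.4052 / 2.6791 ≈ 0.8978

0.90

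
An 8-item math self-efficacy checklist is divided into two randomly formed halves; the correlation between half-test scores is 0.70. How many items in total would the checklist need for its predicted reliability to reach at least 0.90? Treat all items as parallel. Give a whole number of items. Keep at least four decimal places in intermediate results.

r_full = 2(0.70)/(1 + 0.70) = 0.8235
n = r_tgt(1 − r_full) / [r_full(1 − r_tgt)] = 0.90 × 0.1765 / (0.8235 × 0.10) ≈ 1.9290
Items = 1.9290 × 8 ≈ 15.43 → 16

16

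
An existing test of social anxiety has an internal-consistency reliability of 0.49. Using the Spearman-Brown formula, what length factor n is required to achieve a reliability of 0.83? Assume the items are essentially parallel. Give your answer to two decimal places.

5.08

Spearman-Brown solved for the length factor n:
n = r*(1 − r) / [ r (1 − r*) ]
n = [0.83 × 0.51] / [0.49 × 0.17]
n = 0.4233 / 0.0833 ≈ 5.0816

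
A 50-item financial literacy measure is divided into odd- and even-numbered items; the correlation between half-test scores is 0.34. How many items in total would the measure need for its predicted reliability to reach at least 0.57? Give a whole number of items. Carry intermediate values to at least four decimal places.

65

r_full = 2(0.34)/(1 + 0.34) = 0.5075
Solve Spearman-Brown for n: n = 0.57(1 − 0.5075) / [0.5075(1 − 0.57)] = 1.2864
Items = 1.2864 × 50 ≈ 64.32 → 65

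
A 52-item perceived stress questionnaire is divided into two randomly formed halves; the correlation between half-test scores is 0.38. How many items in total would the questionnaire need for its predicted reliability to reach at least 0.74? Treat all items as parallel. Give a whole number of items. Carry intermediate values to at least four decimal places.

Corrected full-test reliability: r_full = 2 × 0.38 / (1 + 0.38) ≈ 0.5507
Solve Spearman-Brown for n: n = 0.74(1 − 0.5507) / [0.5507(1 − 0.74)] = 2.3221
Items = 2.3221 × 52 ≈ 120.75 → 121

121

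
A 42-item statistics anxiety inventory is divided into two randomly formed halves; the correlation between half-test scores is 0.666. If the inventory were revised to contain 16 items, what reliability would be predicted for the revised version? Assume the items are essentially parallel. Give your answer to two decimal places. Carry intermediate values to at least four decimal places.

Spearman-Brown correction (n = 2): r_full = 2·0.666/(1 + 0.666) = 0.7995
Then adjust to 16 items: n = 16/42 = 0.3810
r_new = n·r_full / (1 + (n − 1)·r_full) = 0.3046 / 0.5051 ≈ 0.6030

0.60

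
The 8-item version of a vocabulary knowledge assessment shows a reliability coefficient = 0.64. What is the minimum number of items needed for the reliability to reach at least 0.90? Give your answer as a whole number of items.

Invert Spearman-Brown to solve for n:
n = r_target (1 − r_old) / [ r_old (1 − r_target) ]
n = [0.90 × 0.36] / [0.64 × 0.10]
n = 0.3240 / 0.0640 ≈ 5.0625
So the test needs 5.0625 × 8 ≈ 40.50 items; rounding up, 41.

41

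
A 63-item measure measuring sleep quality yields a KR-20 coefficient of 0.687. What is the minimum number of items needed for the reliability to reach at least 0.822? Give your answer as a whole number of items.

133

n = 0.822 × (1 − 0.687) / [ 0.687 × (1 − 0.822) ]
  = 0.257286 / 0.122286 = 2.1040
So the test needs 2.1040 × 63 ≈ 132.55 items; rounding up, 133.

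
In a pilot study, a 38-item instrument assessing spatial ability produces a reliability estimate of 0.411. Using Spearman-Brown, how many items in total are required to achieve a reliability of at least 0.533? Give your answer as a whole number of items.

Rearranging the Spearman-Brown formula for n,
n = r*(1 − r) / [ r (1 − r*) ]
n = [0.533 × 0.589] / [0.411 × 0.467]
n = 0.313937 / 0.191937 ≈ 1.6356
1.6356 × 38 = 62.15 → 63 items

63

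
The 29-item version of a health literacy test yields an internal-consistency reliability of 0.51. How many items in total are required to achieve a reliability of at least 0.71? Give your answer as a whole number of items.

69

n = 0.71 × (1 − 0.51) / [ 0.51 × (1 − 0.71) ]
  = 0.3479 / 0.1479 = 2.3523
So the test needs 2.3523 × 29 ≈ 68.22 items; rounding up, 69.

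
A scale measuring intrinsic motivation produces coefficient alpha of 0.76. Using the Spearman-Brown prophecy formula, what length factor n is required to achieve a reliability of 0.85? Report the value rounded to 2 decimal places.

1.79

Spearman-Brown solved for the length factor n:
n = r*(1 − r) / [ r (1 − r*) ]
n = 0.85(1 − 0.76) / [0.76(1 − 0.85)]
  = 0.2040 / 0.1140 = 1.7895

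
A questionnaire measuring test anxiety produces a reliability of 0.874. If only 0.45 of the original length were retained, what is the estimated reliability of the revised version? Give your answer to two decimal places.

r_new = 0.45·0.874 / [1 + (0.45 − 1)·0.874]
r_new = 0.3933 / 0.5193 ≈ 0.7574

0.76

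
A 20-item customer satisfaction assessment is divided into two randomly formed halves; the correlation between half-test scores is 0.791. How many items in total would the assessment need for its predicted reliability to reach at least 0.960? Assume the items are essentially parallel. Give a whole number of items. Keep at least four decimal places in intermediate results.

Corrected full-test reliability: r_full = 2 × 0.791 / (1 + 0.791) ≈ 0.8833
n = r_tgt(1 − r_full) / [r_full(1 − r_tgt)] = 0.960 × 0.1167 / (0.8833 × 0.040) ≈ 3.1708
Items = 3.1708 × 20 ≈ 63.42 → 64

64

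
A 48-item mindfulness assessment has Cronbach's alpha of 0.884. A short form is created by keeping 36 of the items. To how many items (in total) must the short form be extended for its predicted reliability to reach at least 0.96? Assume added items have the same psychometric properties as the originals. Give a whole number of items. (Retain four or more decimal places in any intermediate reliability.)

152

First, r for the 36-item form: n = 36/48 = 0.7500, so r_36 = 0.7500·0.884/(1 + (0.7500 − 1)·0.884) = 0.8511
Then solve for n' with r_old = 0.8511, r_target = 0.96: n' = 0.96(1 − 0.8511)/[0.8511(1 − 0.96)] = 4.1988
Total items = 4.1988 × 36 = 151.16, rounded up to 152.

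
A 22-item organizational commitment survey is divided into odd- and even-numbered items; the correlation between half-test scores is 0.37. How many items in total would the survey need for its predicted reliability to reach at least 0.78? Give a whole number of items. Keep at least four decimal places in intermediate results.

67

Corrected full-test reliability: r_full = 2 × 0.37 / (1 + 0.37) ≈ 0.5401
Solve Spearman-Brown for n: n = 0.78(1 − 0.5401) / [0.5401(1 − 0.78)] = 3.0190
Required items = 3.0190 × 22 = 66.42, so 67 items.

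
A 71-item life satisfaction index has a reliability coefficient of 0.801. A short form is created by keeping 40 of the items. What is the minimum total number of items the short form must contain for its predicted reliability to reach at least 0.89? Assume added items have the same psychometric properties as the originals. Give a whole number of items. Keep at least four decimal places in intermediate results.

143

First, r for the 40-item form: n = 40/71 = 0.5634, so r_40 = 0.5634·0.801/(1 + (0.5634 − 1)·0.801) = 0.6940
Then solve for n' with r_old = 0.6940, r_target = 0.89: n' = 0.89(1 − 0.6940)/[0.6940(1 − 0.89)] = 3.5675
Items = 3.5675 × 40 ≈ 142.70 → 143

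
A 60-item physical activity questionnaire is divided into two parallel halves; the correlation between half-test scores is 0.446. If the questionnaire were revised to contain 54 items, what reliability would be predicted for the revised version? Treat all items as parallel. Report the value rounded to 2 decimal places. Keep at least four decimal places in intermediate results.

Full-test reliability from the split-half r: r_full = 2(0.446)/(1 + 0.446) = 0.6169
Then adjust to 54 items: n = 54/60 = 0.9000
r_new = n·r_full / (1 + (n − 1)·r_full) = 0.5552 / 0.9383 ≈ 0.5917

0.59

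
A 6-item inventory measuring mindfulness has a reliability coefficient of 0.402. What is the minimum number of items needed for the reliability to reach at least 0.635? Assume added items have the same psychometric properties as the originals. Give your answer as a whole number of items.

16

n = [0.635 × 0.598] / [0.402 × 0.365]
  = 0.379730 / 0.146730 = 2.5880
2.5880 × 6 = 15.53 → 16 items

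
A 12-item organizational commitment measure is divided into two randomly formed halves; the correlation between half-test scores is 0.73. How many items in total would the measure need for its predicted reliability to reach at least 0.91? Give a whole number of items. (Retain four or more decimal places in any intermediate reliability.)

23

r_full = 2(0.73)/(1 + 0.73) = 0.8439
Solve Spearman-Brown for n: n = 0.91(1 − 0.8439) / [0.8439(1 − 0.91)] = 1.8703
Required items = 1.8703 × 12 = 22.44, so 23 items.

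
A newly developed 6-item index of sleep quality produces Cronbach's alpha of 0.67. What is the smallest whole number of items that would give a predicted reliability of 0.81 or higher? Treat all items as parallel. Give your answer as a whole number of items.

13

n = 0.81(1 − 0.67) / [0.67(1 − 0.81)]
n = 0.2673 / 0.1273 ≈ 2.0998
So the test needs 2.0998 × 6 ≈ 12.60 items; rounding up, 13.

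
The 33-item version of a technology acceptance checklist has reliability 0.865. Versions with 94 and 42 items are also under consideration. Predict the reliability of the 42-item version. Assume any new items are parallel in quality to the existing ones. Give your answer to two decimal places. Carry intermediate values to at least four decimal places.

The 94-item form is not needed; work directly from the 33-item form with n = 42/33 = 1.2727.
r_{42} = n·r / (1 + (n − 1)·r) = 1.1009 / 1.2359 ≈ 0.8908

0.89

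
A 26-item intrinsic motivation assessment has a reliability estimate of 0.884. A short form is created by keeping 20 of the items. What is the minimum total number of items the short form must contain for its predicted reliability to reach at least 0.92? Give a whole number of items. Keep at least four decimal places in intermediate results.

Short-form reliability: n = 20/26 = 0.7692; r_20 = n·r/(1+(n−1)r) ≈ 0.8543
Then solve for n' with r_old = 0.8543, r_target = 0.92: n' = 0.92(1 − 0.8543)/[0.8543(1 − 0.92)] = 1.9613
Total items = 1.9613 × 20 = 39.23, rounded up to 40.

40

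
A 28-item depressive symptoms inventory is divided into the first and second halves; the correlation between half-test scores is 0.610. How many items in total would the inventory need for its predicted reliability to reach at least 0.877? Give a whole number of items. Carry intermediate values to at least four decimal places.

64

Corrected full-test reliability: r_full = 2 × 0.610 / (1 + 0.610) ≈ 0.7578
n = r_tgt(1 − r_full) / [r_full(1 − r_tgt)] = 0.877 × 0.2422 / (0.7578 × 0.123) ≈ 2.2788
Required items = 2.2788 × 28 = 63.81, so 64 items.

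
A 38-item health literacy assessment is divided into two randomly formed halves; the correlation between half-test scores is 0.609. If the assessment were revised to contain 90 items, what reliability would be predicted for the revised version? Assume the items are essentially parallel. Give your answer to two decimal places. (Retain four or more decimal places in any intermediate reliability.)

Full-test reliability from the split-half r: r_full = 2(0.609)/(1 + 0.609) = 0.7570
Length factor from 38 to 90 items: n = 90/38 = 2.3684
r_new = n·r_full / (1 + (n − 1)·r_full) = 1.7929 / 2.0359 ≈ 0.8806

0.88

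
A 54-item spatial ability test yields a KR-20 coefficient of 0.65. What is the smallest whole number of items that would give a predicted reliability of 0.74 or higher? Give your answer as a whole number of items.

83

Invert Spearman-Brown to solve for n:
n = r_target (1 − r_old) / [ r_old (1 − r_target) ]
n = 0.74 × (1 − 0.65) / [ 0.65 × (1 − 0.74) ]
n = 0.2590 / 0.1690 ≈ 1.5325
So the test needs 1.5325 × 54 ≈ 82.75 items; rounding up, 83.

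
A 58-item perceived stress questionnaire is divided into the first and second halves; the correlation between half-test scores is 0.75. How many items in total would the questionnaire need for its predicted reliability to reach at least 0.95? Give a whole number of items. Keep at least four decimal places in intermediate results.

r_full = 2(0.75)/(1 + 0.75) = 0.8571
n = r_tgt(1 − r_full) / [r_full(1 − r_tgt)] = 0.95 × 0.1429 / (0.8571 × 0.05) ≈ 3.1678
Required items = 3.1678 × 58 = 183.73, so 184 items.

184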